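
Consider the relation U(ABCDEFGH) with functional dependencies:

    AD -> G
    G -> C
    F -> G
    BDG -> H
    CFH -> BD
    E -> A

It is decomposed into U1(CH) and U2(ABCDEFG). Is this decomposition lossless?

Common attributes: U1 ∩ U2 = {C}.
No dependency enlarges {C}, so (C)⁺ = {C}.
The closure contains neither all of U1 = {CH} nor all of U2 = {ABCDEFG}, so the common attributes are not a superkey of either fragment. The join is lossy.

No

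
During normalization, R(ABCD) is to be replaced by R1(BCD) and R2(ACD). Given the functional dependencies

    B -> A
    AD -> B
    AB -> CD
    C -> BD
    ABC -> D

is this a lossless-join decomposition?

Common attributes: R1 ∩ R2 = {CD}.
Closure of {CD}: C → BD applies, adding B; B → A applies, adding A. So (CD)⁺ = {ABCD}.
This closure contains every attribute of R1, so R1 ∩ R2 → R1. The join is lossless.

Yes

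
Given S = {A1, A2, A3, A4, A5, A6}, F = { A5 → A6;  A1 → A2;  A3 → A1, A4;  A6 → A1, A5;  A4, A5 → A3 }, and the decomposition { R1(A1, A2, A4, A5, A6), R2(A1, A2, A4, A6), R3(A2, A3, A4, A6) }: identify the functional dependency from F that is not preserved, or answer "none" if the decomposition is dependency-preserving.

A3 → A1, A4

Check A3 → A1, A4: no single fragment contains all of {A1, A3, A4}, and the restricted closure of {A3} across the fragments never reaches {A1, A4}.
A5 → A6 is preserved.
A1 → A2 is preserved.
A6 → A1, A5 is preserved.
A4, A5 → A3 is preserved.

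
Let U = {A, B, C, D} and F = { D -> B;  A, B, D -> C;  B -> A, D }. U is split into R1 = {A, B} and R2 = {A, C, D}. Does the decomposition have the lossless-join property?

Common attributes: R1 ∩ R2 = {A}.
No dependency enlarges {A}, so (A)⁺ = {A}.
The closure contains neither all of R1 = {A, B} nor all of R2 = {A, C, D}, so the common attributes are not a superkey of either fragment. The join is lossy.

No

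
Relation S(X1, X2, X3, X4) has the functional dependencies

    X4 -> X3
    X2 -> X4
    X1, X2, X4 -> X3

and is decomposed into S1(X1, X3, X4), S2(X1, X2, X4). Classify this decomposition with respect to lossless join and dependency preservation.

Lossless test: (X1, X4)⁺ = {X1, X3, X4}, which contains all of one fragment — lossless.
Dependency preservation: X1, X2, X4 → X3 is not contained in any single fragment, but the restricted closure of its left-hand side across the fragments still reaches the right-hand side; the remaining FDs each lie inside some fragment. All dependencies are preserved.

lossless and dependency-preserving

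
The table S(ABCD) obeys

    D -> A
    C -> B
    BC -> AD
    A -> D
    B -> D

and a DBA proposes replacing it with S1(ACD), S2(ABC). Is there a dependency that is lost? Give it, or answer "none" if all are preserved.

none

D → A lies within S1.
C → B lies within S2.
BC → AD: restricted closure across fragments reaches AD.
A → D lies within S1.
B → D: restricted closure across fragments reaches D.
Every dependency is enforceable on the fragments, so the decomposition is dependency-preserving.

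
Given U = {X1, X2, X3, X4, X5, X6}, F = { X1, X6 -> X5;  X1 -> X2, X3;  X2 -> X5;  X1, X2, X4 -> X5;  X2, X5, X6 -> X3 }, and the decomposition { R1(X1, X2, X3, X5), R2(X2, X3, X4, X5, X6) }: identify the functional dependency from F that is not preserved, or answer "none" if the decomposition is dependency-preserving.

X1, X6 → X5: restricted closure across fragments reaches X5.
X1 → X2, X3 lies within R1.
X2 → X5 lies within R1.
X1, X2, X4 → X5: restricted closure across fragments reaches X5.
X2, X5, X6 → X3 lies within R2.
Every dependency is enforceable on the fragments, so the decomposition is dependency-preserving.

none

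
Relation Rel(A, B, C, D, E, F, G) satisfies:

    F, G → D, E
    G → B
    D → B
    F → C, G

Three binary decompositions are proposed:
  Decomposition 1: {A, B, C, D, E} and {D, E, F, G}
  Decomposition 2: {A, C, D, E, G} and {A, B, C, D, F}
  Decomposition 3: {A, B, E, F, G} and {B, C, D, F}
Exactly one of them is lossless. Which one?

Decomposition 3

Decomposition 1: common = {D, E}, closure = {B, D, E} → lossy.
Decomposition 2: common = {A, C, D}, closure = {A, B, C, D} → lossy.
Decomposition 3: common = {B, F}, closure = {B, C, D, E, F, G} → lossless.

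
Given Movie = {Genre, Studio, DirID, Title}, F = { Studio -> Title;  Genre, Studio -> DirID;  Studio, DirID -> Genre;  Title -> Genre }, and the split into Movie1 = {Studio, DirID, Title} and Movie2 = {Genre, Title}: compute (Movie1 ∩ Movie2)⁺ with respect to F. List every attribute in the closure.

Movie1 ∩ Movie2 = {Title}.
Title → Genre applies, adding Genre
Closure: {Genre, Title}.

Genre, Title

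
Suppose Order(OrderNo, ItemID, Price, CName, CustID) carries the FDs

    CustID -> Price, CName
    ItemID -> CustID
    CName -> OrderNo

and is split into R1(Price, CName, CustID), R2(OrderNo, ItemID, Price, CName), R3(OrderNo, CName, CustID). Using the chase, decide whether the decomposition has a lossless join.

No

Chase test. Columns are OrderNo, ItemID, Price, CName, CustID; row i has aⱼ where attribute j ∈ Ri, else bᵢⱼ.
Initial tableau (one row per fragment):
  row 1: b11 b12 a3 a4 a5
  row 2: a1 a2 a3 a4 b25
  row 3: a1 b32 b33 a4 a5
Rows 1 and 3 agree on CustID; apply CustID→Price, CName and equate their Price, CName entries.
Rows 1 and 2 agree on CName; apply CName→OrderNo and equate their OrderNo entries.
No row becomes fully distinguished — the join is lossy.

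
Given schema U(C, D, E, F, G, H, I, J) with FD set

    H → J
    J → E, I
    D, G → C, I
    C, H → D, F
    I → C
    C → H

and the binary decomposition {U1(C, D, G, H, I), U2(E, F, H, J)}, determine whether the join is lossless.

Common attributes: U1 ∩ U2 = {H}.
Closure of {H}: H → J applies, adding J; J → E, I applies, adding E, I; I → C applies, adding C; C, H → D, F applies, adding D, F. So (H)⁺ = {C, D, E, F, H, I, J}.
This closure contains every attribute of U2, so U1 ∩ U2 → U2. The join is lossless.

Yes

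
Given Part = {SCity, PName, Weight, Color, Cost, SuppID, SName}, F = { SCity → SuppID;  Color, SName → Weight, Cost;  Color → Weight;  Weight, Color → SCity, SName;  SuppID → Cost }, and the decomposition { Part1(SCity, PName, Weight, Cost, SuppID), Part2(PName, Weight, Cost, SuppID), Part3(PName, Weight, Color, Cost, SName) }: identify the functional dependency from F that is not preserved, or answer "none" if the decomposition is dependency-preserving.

Weight, Color → SCity, SName

Check Weight, Color → SCity, SName: no single fragment contains all of {SCity, Weight, Color, SName}, and the restricted closure of {Weight, Color} across the fragments never reaches {SCity, SName}.
SCity → SuppID is preserved.
Color, SName → Weight, Cost is preserved.
Color → Weight is preserved.
SuppID → Cost is preserved.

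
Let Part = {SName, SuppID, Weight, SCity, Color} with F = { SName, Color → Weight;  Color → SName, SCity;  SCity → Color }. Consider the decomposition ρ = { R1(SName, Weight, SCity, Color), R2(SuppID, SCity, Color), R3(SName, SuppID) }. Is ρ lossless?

Chase test. Columns are SName, SuppID, Weight, SCity, Color; row i has aⱼ where attribute j ∈ Ri, else bᵢⱼ.
Initial tableau (one row per fragment):
  row 1: a1 b12 a3 a4 a5
  row 2: b21 a2 b23 a4 a5
  row 3: a1 a2 b33 b34 b35
Rows 1 and 2 agree on Color; apply Color→SName, SCity and equate their SName, SCity entries.
Rows 1 and 2 agree on SName, Color; apply SName, Color→Weight and equate their Weight entries.
Row 2 is now all distinguished symbols — the join is lossless.

Yes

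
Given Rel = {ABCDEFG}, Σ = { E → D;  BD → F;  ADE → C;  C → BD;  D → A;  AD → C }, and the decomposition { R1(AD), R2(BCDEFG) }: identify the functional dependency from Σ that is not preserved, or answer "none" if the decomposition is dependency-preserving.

E → D lies within R2.
BD → F lies within R2.
ADE → C: restricted closure across fragments reaches C.
C → BD lies within R2.
D → A lies within R1.
AD → C: restricted closure across fragments reaches C.
Every dependency is enforceable on the fragments, so the decomposition is dependency-preserving.

none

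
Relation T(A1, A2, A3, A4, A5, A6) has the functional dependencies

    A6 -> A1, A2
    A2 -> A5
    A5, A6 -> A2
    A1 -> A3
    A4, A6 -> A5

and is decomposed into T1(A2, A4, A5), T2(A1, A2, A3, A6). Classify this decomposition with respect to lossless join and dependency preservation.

lossy but dependency-preserving

Lossless test: (A2)⁺ = {A2, A5}, which is a superkey of neither fragment — lossy.
Dependency preservation: A5, A6 → A2; A4, A6 → A5 are not contained in any single fragment, but the restricted closure of each left-hand side across the fragments still reaches the right-hand side; the remaining FDs each lie inside some fragment. All dependencies are preserved.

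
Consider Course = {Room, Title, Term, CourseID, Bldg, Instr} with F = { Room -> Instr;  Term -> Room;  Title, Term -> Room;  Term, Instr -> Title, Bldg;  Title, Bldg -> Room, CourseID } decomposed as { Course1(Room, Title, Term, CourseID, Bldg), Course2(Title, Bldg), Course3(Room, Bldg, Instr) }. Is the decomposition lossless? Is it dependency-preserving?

lossless and dependency-preserving

Lossless test (chase): Rows 1 and 3 agree on Room; apply Room→Instr and equate their Instr entries. Rows 1 and 2 agree on Title, Bldg; apply Title, Bldg→Room, CourseID and equate their Room, CourseID entries. Rows 1 and 2 agree on Room; apply Room→Instr and equate their Instr entries. Row 1 is now all distinguished symbols — the join is lossless.
Dependency preservation: Term, Instr → Title, Bldg is not contained in any single fragment, but the restricted closure of its left-hand side across the fragments still reaches the right-hand side; the remaining FDs each lie inside some fragment. All dependencies are preserved.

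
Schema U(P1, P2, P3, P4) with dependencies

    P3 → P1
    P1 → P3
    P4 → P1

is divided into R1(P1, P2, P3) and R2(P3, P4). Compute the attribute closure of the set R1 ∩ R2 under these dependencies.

R1 ∩ R2 = {P3}.
P3 → P1 applies, adding P1
Closure: {P1, P3}.

P1, P3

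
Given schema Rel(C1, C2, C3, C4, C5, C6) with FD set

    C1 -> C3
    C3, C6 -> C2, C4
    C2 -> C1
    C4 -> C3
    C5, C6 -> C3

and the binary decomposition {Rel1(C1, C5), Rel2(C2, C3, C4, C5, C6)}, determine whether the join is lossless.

Common attributes: Rel1 ∩ Rel2 = {C5}.
No dependency enlarges {C5}, so (C5)⁺ = {C5}.
The closure contains neither all of Rel1 = {C1, C5} nor all of Rel2 = {C2, C3, C4, C5, C6}, so the common attributes are not a superkey of either fragment. The join is lossy.

No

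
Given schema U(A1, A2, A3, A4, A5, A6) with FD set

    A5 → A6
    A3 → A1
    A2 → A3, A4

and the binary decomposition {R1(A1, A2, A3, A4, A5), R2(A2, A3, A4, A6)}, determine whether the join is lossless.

No

Common attributes: R1 ∩ R2 = {A2, A3, A4}.
Closure of {A2, A3, A4}: A3 → A1 applies, adding A1. So (A2, A3, A4)⁺ = {A1, A2, A3, A4}.
The closure contains neither all of R1 = {A1, A2, A3, A4, A5} nor all of R2 = {A2, A3, A4, A6}, so the common attributes are not a superkey of either fragment. The join is lossy.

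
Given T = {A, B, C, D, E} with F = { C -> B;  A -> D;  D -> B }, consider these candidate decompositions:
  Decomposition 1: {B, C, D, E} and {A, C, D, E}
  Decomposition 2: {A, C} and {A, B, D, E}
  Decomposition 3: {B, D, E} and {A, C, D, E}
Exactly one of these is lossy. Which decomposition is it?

Decomposition 2

Decomposition 1: common = {C, D, E}, closure = {B, C, D, E} → lossless.
Decomposition 2: common = {A}, closure = {A, B, D} → lossy.
Decomposition 3: common = {D, E}, closure = {B, D, E} → lossless.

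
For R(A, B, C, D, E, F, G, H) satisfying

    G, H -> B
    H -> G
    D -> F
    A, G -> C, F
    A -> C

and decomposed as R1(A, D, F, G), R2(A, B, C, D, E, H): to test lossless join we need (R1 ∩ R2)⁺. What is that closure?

R1 ∩ R2 = {A, D}.
D → F applies, adding F
A → C applies, adding C
Closure: {A, C, D, F}.

A, C, D, F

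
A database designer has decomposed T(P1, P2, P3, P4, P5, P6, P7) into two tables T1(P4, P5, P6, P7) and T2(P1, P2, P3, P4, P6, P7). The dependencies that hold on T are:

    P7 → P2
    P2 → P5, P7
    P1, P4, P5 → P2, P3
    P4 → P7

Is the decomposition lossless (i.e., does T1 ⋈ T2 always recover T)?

Common attributes: T1 ∩ T2 = {P4, P6, P7}.
Closure of {P4, P6, P7}: P7 → P2 applies, adding P2; P2 → P5, P7 applies, adding P5. So (P4, P6, P7)⁺ = {P2, P4, P5, P6, P7}.
This closure contains every attribute of T1, so T1 ∩ T2 → T1. The join is lossless.

Yes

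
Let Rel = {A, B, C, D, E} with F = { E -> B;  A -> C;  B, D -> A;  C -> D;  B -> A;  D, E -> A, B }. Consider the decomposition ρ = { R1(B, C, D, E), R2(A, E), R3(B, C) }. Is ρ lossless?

Yes

Chase test. Columns are A, B, C, D, E; row i has aⱼ where attribute j ∈ Ri, else bᵢⱼ.
Initial tableau (one row per fragment):
  row 1: b11 a2 a3 a4 a5
  row 2: a1 b22 b23 b24 a5
  row 3: b31 a2 a3 b34 b35
Rows 1 and 2 agree on E; apply E→B and equate their B entries.
Rows 1 and 3 agree on C; apply C→D and equate their D entries.
Rows 1 and 2 agree on B; apply B→A and equate their A entries.
Rows 1 and 3 agree on B; apply B→A and equate their A entries.
Rows 1 and 2 agree on A; apply A→C and equate their C entries.
Rows 1 and 2 agree on C; apply C→D and equate their D entries.
Row 1 is now all distinguished symbols — the join is lossless.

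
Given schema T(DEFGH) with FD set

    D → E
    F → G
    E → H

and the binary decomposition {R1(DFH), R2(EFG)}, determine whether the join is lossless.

Common attributes: R1 ∩ R2 = {F}.
Closure of {F}: F → G applies, adding G. So (F)⁺ = {FG}.
The closure contains neither all of R1 = {DFH} nor all of R2 = {EFG}, so the common attributes are not a superkey of either fragment. The join is lossy.

No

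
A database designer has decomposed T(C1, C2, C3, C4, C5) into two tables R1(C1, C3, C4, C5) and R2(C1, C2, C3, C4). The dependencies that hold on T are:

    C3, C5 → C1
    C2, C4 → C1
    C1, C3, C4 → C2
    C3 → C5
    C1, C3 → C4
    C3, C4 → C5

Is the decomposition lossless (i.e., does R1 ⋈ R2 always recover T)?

Yes

Common attributes: R1 ∩ R2 = {C1, C3, C4}.
Closure of {C1, C3, C4}: C1, C3, C4 → C2 applies, adding C2; C3 → C5 applies, adding C5. So (C1, C3, C4)⁺ = {C1, C2, C3, C4, C5}.
This closure contains every attribute of R1, so R1 ∩ R2 → R1. The join is lossless.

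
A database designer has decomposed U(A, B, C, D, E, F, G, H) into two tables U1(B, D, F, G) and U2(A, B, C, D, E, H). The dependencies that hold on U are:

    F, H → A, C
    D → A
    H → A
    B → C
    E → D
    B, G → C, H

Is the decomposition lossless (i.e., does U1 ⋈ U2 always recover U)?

Common attributes: U1 ∩ U2 = {B, D}.
Closure of {B, D}: D → A applies, adding A; B → C applies, adding C. So (B, D)⁺ = {A, B, C, D}.
The closure contains neither all of U1 = {B, D, F, G} nor all of U2 = {A, B, C, D, E, H}, so the common attributes are not a superkey of either fragment. The join is lossy.

No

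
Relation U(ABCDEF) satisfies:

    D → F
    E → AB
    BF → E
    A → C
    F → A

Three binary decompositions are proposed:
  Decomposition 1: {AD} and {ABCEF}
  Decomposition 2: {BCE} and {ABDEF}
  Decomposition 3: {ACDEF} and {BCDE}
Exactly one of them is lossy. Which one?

Decomposition 1

Decomposition 1: common = {A}, closure = {AC} → lossy.
Decomposition 2: common = {BE}, closure = {ABCE} → lossless.
Decomposition 3: common = {CDE}, closure = {ABCDEF} → lossless.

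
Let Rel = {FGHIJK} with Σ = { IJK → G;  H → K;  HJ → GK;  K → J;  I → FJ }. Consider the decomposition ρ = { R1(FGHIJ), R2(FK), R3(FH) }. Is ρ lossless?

No

Chase test. Columns are FGHIJK; row i has aⱼ where attribute j ∈ Ri, else bᵢⱼ.
Initial tableau (one row per fragment):
  row 1: a1 a2 a3 a4 a5 b16
  row 2: a1 b22 b23 b24 b25 a6
  row 3: a1 b32 a3 b34 b35 b36
Rows 1 and 3 agree on H; apply H→K and equate their K entries.
Rows 1 and 3 agree on K; apply K→J and equate their J entries.
Rows 1 and 3 agree on HJ; apply HJ→GK and equate their GK entries.
No row becomes fully distinguished — the join is lossy.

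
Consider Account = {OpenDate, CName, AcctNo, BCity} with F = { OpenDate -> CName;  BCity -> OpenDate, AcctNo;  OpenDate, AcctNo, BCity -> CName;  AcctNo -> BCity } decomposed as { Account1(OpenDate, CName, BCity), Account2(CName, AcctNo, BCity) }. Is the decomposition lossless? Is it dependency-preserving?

lossless and dependency-preserving

Lossless test: (CName, BCity)⁺ = {OpenDate, CName, AcctNo, BCity}, which contains all of one fragment — lossless.
Dependency preservation: BCity → OpenDate, AcctNo; OpenDate, AcctNo, BCity → CName are not contained in any single fragment, but the restricted closure of each left-hand side across the fragments still reaches the right-hand side; the remaining FDs each lie inside some fragment. All dependencies are preserved.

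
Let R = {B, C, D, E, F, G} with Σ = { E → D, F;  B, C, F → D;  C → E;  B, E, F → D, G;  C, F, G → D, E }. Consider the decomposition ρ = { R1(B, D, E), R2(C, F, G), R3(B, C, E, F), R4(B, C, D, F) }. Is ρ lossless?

No

Chase test. Columns are B, C, D, E, F, G; row i has aⱼ where attribute j ∈ Ri, else bᵢⱼ.
Initial tableau (one row per fragment):
  row 1: a1 b12 a3 a4 b15 b16
  row 2: b21 a2 b23 b24 a5 a6
  row 3: a1 a2 b33 a4 a5 b36
  row 4: a1 a2 a3 b44 a5 b46
Rows 1 and 3 agree on E; apply E→D, F and equate their D, F entries.
Rows 2 and 3 agree on C; apply C→E and equate their E entries.
Rows 2 and 4 agree on C; apply C→E and equate their E entries.
Rows 1 and 3 agree on B, E, F; apply B, E, F→D, G and equate their D, G entries.
Rows 1 and 4 agree on B, E, F; apply B, E, F→D, G and equate their D, G entries.
Rows 1 and 2 agree on E; apply E→D, F and equate their D, F entries.
No row becomes fully distinguished — the join is lossy.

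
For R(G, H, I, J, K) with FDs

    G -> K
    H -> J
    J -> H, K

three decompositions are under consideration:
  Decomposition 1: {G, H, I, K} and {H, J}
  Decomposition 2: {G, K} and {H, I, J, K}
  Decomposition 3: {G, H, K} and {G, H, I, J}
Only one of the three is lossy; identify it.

Decomposition 2

Decomposition 1: common = {H}, closure = {H, J, K} → lossless.
Decomposition 2: common = {K}, closure = {K} → lossy.
Decomposition 3: common = {G, H}, closure = {G, H, J, K} → lossless.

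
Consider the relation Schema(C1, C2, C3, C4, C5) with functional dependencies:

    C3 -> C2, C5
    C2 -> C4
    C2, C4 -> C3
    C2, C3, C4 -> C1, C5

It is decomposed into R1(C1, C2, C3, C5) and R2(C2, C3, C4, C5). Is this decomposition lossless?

Yes

Common attributes: R1 ∩ R2 = {C2, C3, C5}.
Closure of {C2, C3, C5}: C2 → C4 applies, adding C4; C2, C3, C4 → C1, C5 applies, adding C1. So (C2, C3, C5)⁺ = {C1, C2, C3, C4, C5}.
This closure contains every attribute of R1, so R1 ∩ R2 → R1. The join is lossless.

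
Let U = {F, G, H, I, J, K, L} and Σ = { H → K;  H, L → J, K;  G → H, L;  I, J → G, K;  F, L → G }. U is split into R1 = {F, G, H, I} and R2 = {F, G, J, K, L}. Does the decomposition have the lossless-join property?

Yes

Common attributes: R1 ∩ R2 = {F, G}.
Closure of {F, G}: G → H, L applies, adding H, L; H → K applies, adding K; H, L → J, K applies, adding J. So (F, G)⁺ = {F, G, H, J, K, L}.
This closure contains every attribute of R2, so R1 ∩ R2 → R2. The join is lossless.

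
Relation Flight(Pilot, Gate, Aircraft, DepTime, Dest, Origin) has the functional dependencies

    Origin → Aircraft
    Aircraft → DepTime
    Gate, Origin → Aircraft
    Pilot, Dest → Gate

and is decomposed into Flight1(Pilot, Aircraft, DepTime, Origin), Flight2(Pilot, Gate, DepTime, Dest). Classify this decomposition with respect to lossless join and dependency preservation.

Lossless test: (Pilot, DepTime)⁺ = {Pilot, DepTime}, which is a superkey of neither fragment — lossy.
Dependency preservation: Gate, Origin → Aircraft is not contained in any single fragment, but the restricted closure of its left-hand side across the fragments still reaches the right-hand side; the remaining FDs each lie inside some fragment. All dependencies are preserved.

lossy but dependency-preserving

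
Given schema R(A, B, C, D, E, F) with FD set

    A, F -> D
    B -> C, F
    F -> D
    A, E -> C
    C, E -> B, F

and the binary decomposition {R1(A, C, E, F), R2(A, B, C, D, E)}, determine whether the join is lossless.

Yes

Common attributes: R1 ∩ R2 = {A, C, E}.
Closure of {A, C, E}: C, E → B, F applies, adding B, F; A, F → D applies, adding D. So (A, C, E)⁺ = {A, B, C, D, E, F}.
This closure contains every attribute of R1, so R1 ∩ R2 → R1. The join is lossless.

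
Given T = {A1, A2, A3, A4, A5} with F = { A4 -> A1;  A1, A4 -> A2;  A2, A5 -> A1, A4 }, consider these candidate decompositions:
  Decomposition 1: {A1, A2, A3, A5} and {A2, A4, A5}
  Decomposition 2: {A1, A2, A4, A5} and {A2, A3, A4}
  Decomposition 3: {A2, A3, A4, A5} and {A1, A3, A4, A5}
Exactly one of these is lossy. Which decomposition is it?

Decomposition 1: common = {A2, A5}, closure = {A1, A2, A4, A5} → lossless.
Decomposition 2: common = {A2, A4}, closure = {A1, A2, A4} → lossy.
Decomposition 3: common = {A3, A4, A5}, closure = {A1, A2, A3, A4, A5} → lossless.

Decomposition 2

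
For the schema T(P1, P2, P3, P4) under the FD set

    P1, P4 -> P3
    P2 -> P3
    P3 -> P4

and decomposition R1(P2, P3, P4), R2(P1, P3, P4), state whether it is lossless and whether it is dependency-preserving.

lossy but dependency-preserving

Lossless test: (P3, P4)⁺ = {P3, P4}, which is a superkey of neither fragment — lossy.
Dependency preservation: every FD's attributes lie within a single fragment, so each can be enforced locally — preserved.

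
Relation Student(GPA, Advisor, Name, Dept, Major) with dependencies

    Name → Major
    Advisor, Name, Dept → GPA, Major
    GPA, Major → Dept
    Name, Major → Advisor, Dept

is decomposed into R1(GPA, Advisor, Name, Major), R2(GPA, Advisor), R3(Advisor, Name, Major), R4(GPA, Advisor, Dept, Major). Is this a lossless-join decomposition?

Chase test. Columns are GPA, Advisor, Name, Dept, Major; row i has aⱼ where attribute j ∈ Ri, else bᵢⱼ.
Initial tableau (one row per fragment):
  row 1: a1 a2 a3 b14 a5
  row 2: a1 a2 b23 b24 b25
  row 3: b31 a2 a3 b34 a5
  row 4: a1 a2 b43 a4 a5
Rows 1 and 4 agree on GPA, Major; apply GPA, Major→Dept and equate their Dept entries.
Rows 1 and 3 agree on Name, Major; apply Name, Major→Advisor, Dept and equate their Advisor, Dept entries.
Rows 1 and 3 agree on Advisor, Name, Dept; apply Advisor, Name, Dept→GPA, Major and equate their GPA, Major entries.
Row 1 is now all distinguished symbols — the join is lossless.

Yes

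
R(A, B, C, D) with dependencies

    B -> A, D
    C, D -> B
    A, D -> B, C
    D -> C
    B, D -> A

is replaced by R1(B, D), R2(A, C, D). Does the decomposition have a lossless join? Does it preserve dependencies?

lossless and dependency-preserving

Lossless test: (D)⁺ = {A, B, C, D}, which contains all of one fragment — lossless.
Dependency preservation: B → A, D; C, D → B; A, D → B, C; B, D → A are not contained in any single fragment, but the restricted closure of each left-hand side across the fragments still reaches the right-hand side; the remaining FDs each lie inside some fragment. All dependencies are preserved.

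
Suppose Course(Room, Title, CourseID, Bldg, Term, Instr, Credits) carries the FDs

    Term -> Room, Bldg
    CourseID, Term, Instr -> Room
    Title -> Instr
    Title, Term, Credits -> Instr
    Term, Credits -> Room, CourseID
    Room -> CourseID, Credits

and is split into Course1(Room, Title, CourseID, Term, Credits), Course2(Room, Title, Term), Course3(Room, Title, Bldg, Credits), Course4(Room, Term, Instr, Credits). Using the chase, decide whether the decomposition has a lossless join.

No

Chase test. Columns are Room, Title, CourseID, Bldg, Term, Instr, Credits; row i has aⱼ where attribute j ∈ Coursei, else bᵢⱼ.
Initial tableau (one row per fragment):
  row 1: a1 a2 a3 b14 a5 b16 a7
  row 2: a1 a2 b23 b24 a5 b26 b27
  row 3: a1 a2 b33 a4 b35 b36 a7
  row 4: a1 b42 b43 b44 a5 a6 a7
Rows 1 and 2 agree on Term; apply Term→Room, Bldg and equate their Room, Bldg entries.
Rows 1 and 4 agree on Term; apply Term→Room, Bldg and equate their Room, Bldg entries.
Rows 1 and 2 agree on Title; apply Title→Instr and equate their Instr entries.
Rows 1 and 3 agree on Title; apply Title→Instr and equate their Instr entries.
Rows 1 and 4 agree on Term, Credits; apply Term, Credits→Room, CourseID and equate their Room, CourseID entries.
Rows 1 and 2 agree on Room; apply Room→CourseID, Credits and equate their CourseID, Credits entries.
Rows 1 and 3 agree on Room; apply Room→CourseID, Credits and equate their CourseID, Credits entries.
No row becomes fully distinguished — the join is lossy.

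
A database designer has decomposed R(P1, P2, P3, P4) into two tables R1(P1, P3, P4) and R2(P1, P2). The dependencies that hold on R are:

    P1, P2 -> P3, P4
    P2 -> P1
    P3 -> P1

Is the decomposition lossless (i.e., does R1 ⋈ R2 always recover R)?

No

Common attributes: R1 ∩ R2 = {P1}.
No dependency enlarges {P1}, so (P1)⁺ = {P1}.
The closure contains neither all of R1 = {P1, P3, P4} nor all of R2 = {P1, P2}, so the common attributes are not a superkey of either fragment. The join is lossy.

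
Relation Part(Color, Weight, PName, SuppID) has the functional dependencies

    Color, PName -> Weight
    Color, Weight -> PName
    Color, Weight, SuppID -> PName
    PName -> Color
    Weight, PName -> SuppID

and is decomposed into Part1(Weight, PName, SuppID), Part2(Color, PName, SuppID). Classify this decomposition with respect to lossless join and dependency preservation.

Lossless test: (PName, SuppID)⁺ = {Color, Weight, PName, SuppID}, which contains all of one fragment — lossless.
Dependency preservation: the restricted closure of {Color, Weight} across the fragments never reaches {PName}, so Color, Weight → PName cannot be enforced without a join — not preserved.

lossless but not dependency-preserving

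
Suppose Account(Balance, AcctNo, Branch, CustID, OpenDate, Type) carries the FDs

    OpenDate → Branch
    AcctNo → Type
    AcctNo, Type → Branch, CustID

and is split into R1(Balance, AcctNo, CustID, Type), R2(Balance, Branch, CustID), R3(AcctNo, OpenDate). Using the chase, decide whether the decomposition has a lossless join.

No

Chase test. Columns are Balance, AcctNo, Branch, CustID, OpenDate, Type; row i has aⱼ where attribute j ∈ Ri, else bᵢⱼ.
Initial tableau (one row per fragment):
  row 1: a1 a2 b13 a4 b15 a6
  row 2: a1 b22 a3 a4 b25 b26
  row 3: b31 a2 b33 b34 a5 b36
Rows 1 and 3 agree on AcctNo; apply AcctNo→Type and equate their Type entries.
Rows 1 and 3 agree on AcctNo, Type; apply AcctNo, Type→Branch, CustID and equate their Branch, CustID entries.
No row becomes fully distinguished — the join is lossy.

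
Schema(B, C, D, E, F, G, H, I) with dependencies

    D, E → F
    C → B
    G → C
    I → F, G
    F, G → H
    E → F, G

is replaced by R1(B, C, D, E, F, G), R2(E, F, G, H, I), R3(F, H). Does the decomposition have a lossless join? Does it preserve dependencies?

Lossless test (chase): Rows 1 and 2 agree on G; apply G→C and equate their C entries. Rows 1 and 2 agree on F, G; apply F, G→H and equate their H entries. Rows 1 and 2 agree on C; apply C→B and equate their B entries. No row becomes fully distinguished — the join is lossy.
Dependency preservation: every FD's attributes lie within a single fragment, so each can be enforced locally — preserved.

lossy but dependency-preserving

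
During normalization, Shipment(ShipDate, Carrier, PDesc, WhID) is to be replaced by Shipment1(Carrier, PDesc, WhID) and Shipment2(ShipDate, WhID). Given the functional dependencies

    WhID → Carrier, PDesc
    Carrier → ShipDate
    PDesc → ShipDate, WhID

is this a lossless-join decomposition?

Yes

Common attributes: Shipment1 ∩ Shipment2 = {WhID}.
Closure of {WhID}: WhID → Carrier, PDesc applies, adding Carrier, PDesc; Carrier → ShipDate applies, adding ShipDate. So (WhID)⁺ = {ShipDate, Carrier, PDesc, WhID}.
This closure contains every attribute of Shipment1, so Shipment1 ∩ Shipment2 → Shipment1. The join is lossless.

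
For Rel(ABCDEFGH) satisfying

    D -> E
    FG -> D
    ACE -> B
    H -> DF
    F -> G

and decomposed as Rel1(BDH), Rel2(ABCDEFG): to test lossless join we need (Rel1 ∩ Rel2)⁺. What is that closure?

Rel1 ∩ Rel2 = {BD}.
D → E applies, adding E
Closure: {BDE}.

BDE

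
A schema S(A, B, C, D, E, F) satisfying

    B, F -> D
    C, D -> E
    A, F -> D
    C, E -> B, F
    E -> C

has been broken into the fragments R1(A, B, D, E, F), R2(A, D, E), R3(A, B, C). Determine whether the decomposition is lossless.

No

Chase test. Columns are A, B, C, D, E, F; row i has aⱼ where attribute j ∈ Ri, else bᵢⱼ.
Initial tableau (one row per fragment):
  row 1: a1 a2 b13 a4 a5 a6
  row 2: a1 b22 b23 a4 a5 b26
  row 3: a1 a2 a3 b34 b35 b36
Rows 1 and 2 agree on E; apply E→C and equate their C entries.
Rows 1 and 2 agree on C, E; apply C, E→B, F and equate their B, F entries.
No row becomes fully distinguished — the join is lossy.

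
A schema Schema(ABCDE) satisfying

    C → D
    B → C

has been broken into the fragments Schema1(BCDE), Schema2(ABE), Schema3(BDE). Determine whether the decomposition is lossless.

Yes

Chase test. Columns are ABCDE; row i has aⱼ where attribute j ∈ Schemai, else bᵢⱼ.
Initial tableau (one row per fragment):
  row 1: b11 a2 a3 a4 a5
  row 2: a1 a2 b23 b24 a5
  row 3: b31 a2 b33 a4 a5
Rows 1 and 2 agree on B; apply B→C and equate their C entries.
Rows 1 and 3 agree on B; apply B→C and equate their C entries.
Rows 1 and 2 agree on C; apply C→D and equate their D entries.
Row 2 is now all distinguished symbols — the join is lossless.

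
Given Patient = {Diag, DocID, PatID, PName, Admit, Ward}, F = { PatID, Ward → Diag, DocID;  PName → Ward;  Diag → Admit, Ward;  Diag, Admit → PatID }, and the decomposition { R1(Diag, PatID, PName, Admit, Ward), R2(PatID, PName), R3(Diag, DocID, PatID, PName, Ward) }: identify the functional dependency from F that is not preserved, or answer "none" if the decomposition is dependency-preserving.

none

PatID, Ward → Diag, DocID lies within R3.
PName → Ward lies within R1.
Diag → Admit, Ward lies within R1.
Diag, Admit → PatID lies within R1.
Every dependency is enforceable on the fragments, so the decomposition is dependency-preserving.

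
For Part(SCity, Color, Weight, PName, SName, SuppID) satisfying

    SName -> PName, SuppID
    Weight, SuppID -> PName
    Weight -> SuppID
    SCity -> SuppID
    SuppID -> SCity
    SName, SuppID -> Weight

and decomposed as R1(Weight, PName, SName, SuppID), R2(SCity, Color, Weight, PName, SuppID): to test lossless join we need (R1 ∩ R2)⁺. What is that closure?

R1 ∩ R2 = {Weight, PName, SuppID}.
SuppID → SCity applies, adding SCity
Closure: {SCity, Weight, PName, SuppID}.

SCity, Weight, PName, SuppID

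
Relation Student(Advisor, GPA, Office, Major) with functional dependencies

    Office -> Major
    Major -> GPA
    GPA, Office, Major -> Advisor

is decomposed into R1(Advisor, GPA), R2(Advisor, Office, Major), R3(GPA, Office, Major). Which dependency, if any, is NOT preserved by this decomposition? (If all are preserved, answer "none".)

none

Office → Major lies within R2.
Major → GPA lies within R3.
GPA, Office, Major → Advisor: restricted closure across fragments reaches Advisor.
Every dependency is enforceable on the fragments, so the decomposition is dependency-preserving.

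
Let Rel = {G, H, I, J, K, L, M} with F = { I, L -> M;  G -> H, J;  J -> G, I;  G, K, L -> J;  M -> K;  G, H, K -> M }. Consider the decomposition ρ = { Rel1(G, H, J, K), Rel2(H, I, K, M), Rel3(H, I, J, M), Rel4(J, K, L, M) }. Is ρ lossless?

Chase test. Columns are G, H, I, J, K, L, M; row i has aⱼ where attribute j ∈ Reli, else bᵢⱼ.
Initial tableau (one row per fragment):
  row 1: a1 a2 b13 a4 a5 b16 b17
  row 2: b21 a2 a3 b24 a5 b26 a7
  row 3: b31 a2 a3 a4 b35 b36 a7
  row 4: b41 b42 b43 a4 a5 a6 a7
Rows 1 and 3 agree on J; apply J→G, I and equate their G, I entries.
Rows 1 and 4 agree on J; apply J→G, I and equate their G, I entries.
Rows 2 and 3 agree on M; apply M→K and equate their K entries.
Rows 1 and 3 agree on G, H, K; apply G, H, K→M and equate their M entries.
Rows 1 and 4 agree on G; apply G→H, J and equate their H, J entries.
Row 4 is now all distinguished symbols — the join is lossless.

Yes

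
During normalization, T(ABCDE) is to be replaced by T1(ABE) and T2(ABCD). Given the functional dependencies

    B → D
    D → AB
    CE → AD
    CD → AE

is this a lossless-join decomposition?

No

Common attributes: T1 ∩ T2 = {AB}.
Closure of {AB}: B → D applies, adding D. So (AB)⁺ = {ABD}.
The closure contains neither all of T1 = {ABE} nor all of T2 = {ABCD}, so the common attributes are not a superkey of either fragment. The join is lossy.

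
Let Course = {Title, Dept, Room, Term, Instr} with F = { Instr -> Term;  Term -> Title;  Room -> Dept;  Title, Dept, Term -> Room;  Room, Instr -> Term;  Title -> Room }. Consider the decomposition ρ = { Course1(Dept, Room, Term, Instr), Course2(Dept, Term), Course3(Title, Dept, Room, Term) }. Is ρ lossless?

Yes

Chase test. Columns are Title, Dept, Room, Term, Instr; row i has aⱼ where attribute j ∈ Coursei, else bᵢⱼ.
Initial tableau (one row per fragment):
  row 1: b11 a2 a3 a4 a5
  row 2: b21 a2 b23 a4 b25
  row 3: a1 a2 a3 a4 b35
Rows 1 and 2 agree on Term; apply Term→Title and equate their Title entries.
Rows 1 and 3 agree on Term; apply Term→Title and equate their Title entries.
Rows 1 and 2 agree on Title, Dept, Term; apply Title, Dept, Term→Room and equate their Room entries.
Row 1 is now all distinguished symbols — the join is lossless.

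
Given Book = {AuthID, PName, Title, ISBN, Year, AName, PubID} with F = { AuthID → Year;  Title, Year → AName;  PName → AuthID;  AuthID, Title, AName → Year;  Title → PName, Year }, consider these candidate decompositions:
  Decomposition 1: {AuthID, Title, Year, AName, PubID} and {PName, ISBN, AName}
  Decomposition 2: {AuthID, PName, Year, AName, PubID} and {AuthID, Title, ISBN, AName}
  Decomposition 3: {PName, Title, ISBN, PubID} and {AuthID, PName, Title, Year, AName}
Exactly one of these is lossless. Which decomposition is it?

Decomposition 3

Decomposition 1: common = {AName}, closure = {AName} → lossy.
Decomposition 2: common = {AuthID, AName}, closure = {AuthID, Year, AName} → lossy.
Decomposition 3: common = {PName, Title}, closure = {AuthID, PName, Title, Year, AName} → lossless.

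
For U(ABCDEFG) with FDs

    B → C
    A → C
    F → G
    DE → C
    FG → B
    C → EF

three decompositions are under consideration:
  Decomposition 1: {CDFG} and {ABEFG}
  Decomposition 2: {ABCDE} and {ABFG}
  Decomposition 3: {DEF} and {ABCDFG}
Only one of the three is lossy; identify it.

Decomposition 1

Decomposition 1: common = {FG}, closure = {BCEFG} → lossy.
Decomposition 2: common = {AB}, closure = {ABCEFG} → lossless.
Decomposition 3: common = {DF}, closure = {BCDEFG} → lossless.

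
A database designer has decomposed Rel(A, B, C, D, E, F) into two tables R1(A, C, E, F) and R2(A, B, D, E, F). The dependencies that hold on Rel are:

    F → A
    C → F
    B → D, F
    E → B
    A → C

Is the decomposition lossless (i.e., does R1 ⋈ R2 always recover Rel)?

Yes

Common attributes: R1 ∩ R2 = {A, E, F}.
Closure of {A, E, F}: E → B applies, adding B; A → C applies, adding C; B → D, F applies, adding D. So (A, E, F)⁺ = {A, B, C, D, E, F}.
This closure contains every attribute of R1, so R1 ∩ R2 → R1. The join is lossless.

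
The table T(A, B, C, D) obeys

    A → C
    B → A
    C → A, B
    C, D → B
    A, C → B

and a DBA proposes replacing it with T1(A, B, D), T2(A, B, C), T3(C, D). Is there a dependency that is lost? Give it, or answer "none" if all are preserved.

A → C lies within T2.
B → A lies within T1.
C → A, B lies within T2.
C, D → B: restricted closure across fragments reaches B.
A, C → B lies within T2.
Every dependency is enforceable on the fragments, so the decomposition is dependency-preserving.

none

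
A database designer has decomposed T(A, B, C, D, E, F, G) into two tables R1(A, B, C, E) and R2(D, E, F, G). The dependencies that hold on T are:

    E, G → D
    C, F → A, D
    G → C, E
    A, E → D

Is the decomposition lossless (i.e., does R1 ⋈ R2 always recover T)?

No

Common attributes: R1 ∩ R2 = {E}.
No dependency enlarges {E}, so (E)⁺ = {E}.
The closure contains neither all of R1 = {A, B, C, E} nor all of R2 = {D, E, F, G}, so the common attributes are not a superkey of either fragment. The join is lossy.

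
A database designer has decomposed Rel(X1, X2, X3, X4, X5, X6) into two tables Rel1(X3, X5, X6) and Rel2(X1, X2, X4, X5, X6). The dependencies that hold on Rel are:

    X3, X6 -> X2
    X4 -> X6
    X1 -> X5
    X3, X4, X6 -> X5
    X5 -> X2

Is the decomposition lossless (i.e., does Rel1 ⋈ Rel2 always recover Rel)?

Common attributes: Rel1 ∩ Rel2 = {X5, X6}.
Closure of {X5, X6}: X5 → X2 applies, adding X2. So (X5, X6)⁺ = {X2, X5, X6}.
The closure contains neither all of Rel1 = {X3, X5, X6} nor all of Rel2 = {X1, X2, X4, X5, X6}, so the common attributes are not a superkey of either fragment. The join is lossy.

No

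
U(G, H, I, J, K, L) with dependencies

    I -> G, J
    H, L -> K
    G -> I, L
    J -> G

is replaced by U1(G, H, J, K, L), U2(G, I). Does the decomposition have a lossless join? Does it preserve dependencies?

lossless and dependency-preserving

Lossless test: (G)⁺ = {G, I, J, L}, which contains all of one fragment — lossless.
Dependency preservation: I → G, J; G → I, L are not contained in any single fragment, but the restricted closure of each left-hand side across the fragments still reaches the right-hand side; the remaining FDs each lie inside some fragment. All dependencies are preserved.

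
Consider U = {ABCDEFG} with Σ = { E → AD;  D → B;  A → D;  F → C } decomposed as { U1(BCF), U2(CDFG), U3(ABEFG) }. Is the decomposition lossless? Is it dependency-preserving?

lossy and not dependency-preserving

Lossless test (chase): Rows 1 and 3 agree on F; apply F→C and equate their C entries. No row becomes fully distinguished — the join is lossy.
Dependency preservation: the restricted closure of {E} across the fragments never reaches {AD}, so E → AD cannot be enforced without a join — not preserved.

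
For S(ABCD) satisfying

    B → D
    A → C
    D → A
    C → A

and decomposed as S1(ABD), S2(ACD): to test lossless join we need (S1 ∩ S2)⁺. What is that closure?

ACD

S1 ∩ S2 = {AD}.
A → C applies, adding C
Closure: {ACD}.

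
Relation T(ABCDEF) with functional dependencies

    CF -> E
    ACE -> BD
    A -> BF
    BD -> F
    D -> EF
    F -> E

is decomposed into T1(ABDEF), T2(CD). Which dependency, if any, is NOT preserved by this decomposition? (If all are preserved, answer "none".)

Check ACE → BD: no single fragment contains all of {ABCDE}, and the restricted closure of {ACE} across the fragments never reaches {BD}.
CF → E is preserved.
A → BF is preserved.
BD → F is preserved.
D → EF is preserved.
F → E is preserved.

ACE -> BD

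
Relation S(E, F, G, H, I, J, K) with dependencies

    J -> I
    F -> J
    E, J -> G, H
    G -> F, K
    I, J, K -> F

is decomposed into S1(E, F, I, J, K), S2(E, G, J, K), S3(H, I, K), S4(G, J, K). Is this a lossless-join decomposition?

Chase test. Columns are E, F, G, H, I, J, K; row i has aⱼ where attribute j ∈ Si, else bᵢⱼ.
Initial tableau (one row per fragment):
  row 1: a1 a2 b13 b14 a5 a6 a7
  row 2: a1 b22 a3 b24 b25 a6 a7
  row 3: b31 b32 b33 a4 a5 b36 a7
  row 4: b41 b42 a3 b44 b45 a6 a7
Rows 1 and 2 agree on J; apply J→I and equate their I entries.
Rows 1 and 4 agree on J; apply J→I and equate their I entries.
Rows 1 and 2 agree on E, J; apply E, J→G, H and equate their G, H entries.
Rows 1 and 2 agree on G; apply G→F, K and equate their F, K entries.
Rows 1 and 4 agree on G; apply G→F, K and equate their F, K entries.
No row becomes fully distinguished — the join is lossy.

No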